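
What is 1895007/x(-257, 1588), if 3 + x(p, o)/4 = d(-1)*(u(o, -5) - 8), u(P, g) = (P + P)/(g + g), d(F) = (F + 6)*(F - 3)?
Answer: 1895007/26036 ≈ 72.784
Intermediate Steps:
d(F) = (-3 + F)*(6 + F) (d(F) = (6 + F)*(-3 + F) = (-3 + F)*(6 + F))
u(P, g) = P/g (u(P, g) = (2*P)/((2*g)) = (2*P)*(1/(2*g)) = P/g)
x(p, o) = 628 + 16*o (x(p, o) = -12 + 4*((-18 + (-1)**2 + 3*(-1))*(o/(-5) - 8)) = -12 + 4*((-18 + 1 - 3)*(o*(-1/5) - 8)) = -12 + 4*(-20*(-o/5 - 8)) = -12 + 4*(-20*(-8 - o/5)) = -12 + 4*(160 + 4*o) = -12 + (640 + 16*o) = 628 + 16*o)
1895007/x(-257, 1588) = 1895007/(628 + 16*1588) = 1895007/(628 + 25408) = 1895007/26036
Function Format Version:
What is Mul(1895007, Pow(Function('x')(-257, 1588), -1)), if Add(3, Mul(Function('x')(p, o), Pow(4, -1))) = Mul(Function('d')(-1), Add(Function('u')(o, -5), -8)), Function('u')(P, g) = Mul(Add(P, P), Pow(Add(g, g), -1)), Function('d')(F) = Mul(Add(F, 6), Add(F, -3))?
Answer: Rational(1895007, 26036) ≈ 72.784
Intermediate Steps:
Function('d')(F) = Mul(Add(-3, F), Add(6, F)) (Function('d')(F) = Mul(Add(6, F), Add(-3, F)) = Mul(Add(-3, F), Add(6, F)))
Function('u')(P, g) = Mul(P, Pow(g, -1)) (Function('u')(P, g) = Mul(Mul(2, P), Pow(Mul(2, g), -1)) = Mul(Mul(2, P), Mul(Rational(1, 2), Pow(g, -1))) = Mul(P, Pow(g, -1)))
Function('x')(p, o) = Add(628, Mul(16, o)) (Function('x')(p, o) = Add(-12, Mul(4, Mul(Add(-18, Pow(-1, 2), Mul(3, -1)), Add(Mul(o, Pow(-5, -1)), -8)))) = Add(-12, Mul(4, Mul(Add(-18, 1, -3), Add(Mul(o, Rational(-1, 5)), -8)))) = Add(-12, Mul(4, Mul(-20, Add(Mul(Rational(-1, 5), o), -8)))) = Add(-12, Mul(4, Mul(-20, Add(-8, Mul(Rational(-1, 5), o))))) = Add(-12, Mul(4, Add(160, Mul(4, o)))) = Add(-12, Add(640, Mul(16, o))) = Add(628, Mul(16, o)))
Mul(1895007, Pow(Function('x')(-257, 1588), -1)) = Mul(1895007, Pow(Add(628, Mul(16, 1588)), -1)) = Mul(1895007, Pow(Add(628, 25408), -1)) = Mul(1895007, Pow(26036, -1)) = Mul(1895007, Rational(1, 26036)) = Rational(1895007, 26036)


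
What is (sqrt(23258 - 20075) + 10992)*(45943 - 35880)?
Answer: 110612496 + 10063*sqrt(3183) ≈ 1.1118e+8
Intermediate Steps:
(sqrt(23258 - 20075) + 10992)*(45943 - 35880) = (sqrt(3183) + 10992)*10063 = (10992 + sqrt(3183))*10063 = 110612496 + 10063*sqrt(3183)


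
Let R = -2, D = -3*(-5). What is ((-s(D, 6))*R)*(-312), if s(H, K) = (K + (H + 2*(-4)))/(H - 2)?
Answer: -624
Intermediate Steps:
D = 15
s(H, K) = (-8 + H + K)/(-2 + H) (s(H, K) = (K + (H - 8))/(-2 + H) = (K + (-8 + H))/(-2 + H) = (-8 + H + K)/(-2 + H))
((-s(D, 6))*R)*(-312) = (-(-8 + 15 + 6)/(-2 + 15)*(-2))*(-312) = (-13/13*(-2))*(-312) = (-1*1*(-2))*(-312) = -1*(-2)*(-312) = 2*(-312) = -624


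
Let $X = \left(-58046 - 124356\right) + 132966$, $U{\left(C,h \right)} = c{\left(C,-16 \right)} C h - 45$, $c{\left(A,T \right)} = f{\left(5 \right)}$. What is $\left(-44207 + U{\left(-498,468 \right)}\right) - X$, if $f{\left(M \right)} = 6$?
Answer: $-1393200$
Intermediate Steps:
$c{\left(A,T \right)} = 6$
$U{\left(C,h \right)} = -45 + 6 C h$ ($U{\left(C,h \right)} = 6 C h - 45 = -45 + 6 C h$)
$X = -49436$ ($X = -182402 + 132966 = -49436$)
$\left(-44207 + U{\left(-498,468 \right)}\right) - X = \left(-44207 + \left(-45 + 6 \left(-498\right) 468\right)\right) - -49436 = \left(-44207 - 1398429\right) + 49436 = -1442636 + 49436 = -1393200$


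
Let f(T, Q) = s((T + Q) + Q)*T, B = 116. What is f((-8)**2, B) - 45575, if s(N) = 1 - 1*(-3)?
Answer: -45319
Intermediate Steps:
s(N) = 4 (s(N) = 1 + 3 = 4)
f(T, Q) = 4*T
f((-8)**2, B) - 45575 = 4*(-8)**2 - 45575 = 4*64 - 45575 = 256 - 45575 = -45319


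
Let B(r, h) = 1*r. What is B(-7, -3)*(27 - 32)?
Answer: 35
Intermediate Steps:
B(r, h) = r
B(-7, -3)*(27 - 32) = -7*(27 - 32) = -7*(-5) = 35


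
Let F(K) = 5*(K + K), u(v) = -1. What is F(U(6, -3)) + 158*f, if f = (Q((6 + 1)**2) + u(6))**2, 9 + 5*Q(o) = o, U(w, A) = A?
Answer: 7712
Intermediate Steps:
Q(o) = -9/5 + o/5
F(K) = 10*K (F(K) = 5*(2*K) = 10*K)
f = 49 (f = ((-9/5 + (6 + 1)**2/5) - 1)**2 = ((-9/5 + (1/5)*7**2) - 1)**2 = ((-9/5 + (1/5)*49) - 1)**2 = ((-9/5 + 49/5) - 1)**2 = (8 - 1)**2 = 7**2 = 49)
F(U(6, -3)) + 158*f = 10*(-3) + 158*49 = -30 + 7742 = 7712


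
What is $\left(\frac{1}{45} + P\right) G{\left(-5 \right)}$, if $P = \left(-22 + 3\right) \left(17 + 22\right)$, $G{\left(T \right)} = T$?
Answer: $\frac{33344}{9} \approx 3704.9$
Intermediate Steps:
$P = -741$ ($P = \left(-19\right) 39 = -741$)
$\left(\frac{1}{45} + P\right) G{\left(-5 \right)} = \left(\frac{1}{45} - 741\right) \left(-5\right) = \left(- \frac{33344}{45}\right) \left(-5\right) = \frac{33344}{9}$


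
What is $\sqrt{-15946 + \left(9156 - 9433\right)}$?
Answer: $i \sqrt{16223} \approx 127.37 i$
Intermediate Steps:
$\sqrt{-15946 + \left(9156 - 9433\right)} = \sqrt{-15946 - 277} = \sqrt{-16223} = i \sqrt{16223}$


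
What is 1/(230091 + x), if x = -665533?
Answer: -1/435442 ≈ -2.2965e-6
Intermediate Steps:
1/(230091 + x) = 1/(230091 - 665533) = 1/(-435442) = -1/435442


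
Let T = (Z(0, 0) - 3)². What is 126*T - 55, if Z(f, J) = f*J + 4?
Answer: 71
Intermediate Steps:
Z(f, J) = 4 + J*f (Z(f, J) = J*f + 4 = 4 + J*f)
T = 1 (T = ((4 + 0*0) - 3)² = ((4 + 0) - 3)² = (4 - 3)² = 1² = 1)
126*T - 55 = 126*1 - 55 = 126 - 55 = 71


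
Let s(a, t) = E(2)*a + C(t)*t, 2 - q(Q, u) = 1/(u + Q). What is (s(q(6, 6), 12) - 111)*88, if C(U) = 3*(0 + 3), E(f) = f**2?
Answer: 1232/3 ≈ 410.67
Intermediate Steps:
q(Q, u) = 2 - 1/(Q + u) (q(Q, u) = 2 - 1/(u + Q) = 2 - 1/(Q + u))
C(U) = 9 (C(U) = 3*3 = 9)
s(a, t) = 4*a + 9*t (s(a, t) = 2**2*a + 9*t = 4*a + 9*t)
(s(q(6, 6), 12) - 111)*88 = ((4*((-1 + 2*6 + 2*6)/(6 + 6)) + 9*12) - 111)*88 = ((4*((-1 + 12 + 12)/12) + 108) - 111)*88 = ((4*((1/12)*23) + 108) - 111)*88 = ((4*(23/12) + 108) - 111)*88 = ((23/3 + 108) - 111)*88 = (347/3 - 111)*88 = (14/3)*88 = 1232/3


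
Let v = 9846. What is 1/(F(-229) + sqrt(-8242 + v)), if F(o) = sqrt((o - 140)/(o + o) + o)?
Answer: 458/(916*sqrt(401) + I*sqrt(47866954)) ≈ 0.021859 - 0.0082448*I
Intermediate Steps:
F(o) = sqrt(o + (-140 + o)/(2*o)) (F(o) = sqrt((-140 + o)/((2*o)) + o) = sqrt((-140 + o)*(1/(2*o)) + o) = sqrt((-140 + o)/(2*o) + o) = sqrt(o + (-140 + o)/(2*o)))
1/(F(-229) + sqrt(-8242 + v)) = 1/(sqrt(2 - 280/(-229) + 4*(-229))/2 + sqrt(-8242 + 9846)) = 1/(sqrt(2 - 280*(-1/229) - 916)/2 + sqrt(1604)) = 1/(sqrt(2 + 280/229 - 916)/2 + 2*sqrt(401)) = 1/(sqrt(-209026/229)/2 + 2*sqrt(401)) = 1/((I*sqrt(47866954)/229)/2 + 2*sqrt(401)) = 1/(I*sqrt(47866954)/458 + 2*sqrt(401)) = 1/(2*sqrt(401) + I*sqrt(47866954)/458)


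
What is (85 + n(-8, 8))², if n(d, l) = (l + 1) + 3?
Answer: 9409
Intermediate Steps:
n(d, l) = 4 + l (n(d, l) = (1 + l) + 3 = 4 + l)
(85 + n(-8, 8))² = (85 + (4 + 8))² = (85 + 12)² = 97² = 9409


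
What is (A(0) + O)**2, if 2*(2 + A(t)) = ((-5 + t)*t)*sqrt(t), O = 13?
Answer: 121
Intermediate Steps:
A(t) = -2 + t**(3/2)*(-5 + t)/2 (A(t) = -2 + (((-5 + t)*t)*sqrt(t))/2 = -2 + ((t*(-5 + t))*sqrt(t))/2 = -2 + (t**(3/2)*(-5 + t))/2 = -2 + t**(3/2)*(-5 + t)/2)
(A(0) + O)**2 = ((-2 + 0**(5/2)/2 - 5*0**(3/2)/2) + 13)**2 = ((-2 + (1/2)*0 - 5/2*0) + 13)**2 = ((-2 + 0 + 0) + 13)**2 = (-2 + 13)**2 = 11**2 = 121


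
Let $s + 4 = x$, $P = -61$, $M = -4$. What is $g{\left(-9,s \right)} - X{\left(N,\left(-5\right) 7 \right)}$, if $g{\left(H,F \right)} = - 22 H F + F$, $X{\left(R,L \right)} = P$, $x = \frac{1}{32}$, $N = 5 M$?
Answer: $- \frac{23321}{32} \approx -728.78$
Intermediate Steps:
$N = -20$ ($N = 5 \left(-4\right) = -20$)
$x = \frac{1}{32} \approx 0.03125$
$X{\left(R,L \right)} = -61$
$s = - \frac{127}{32}$ ($s = -4 + \frac{1}{32} = - \frac{127}{32} \approx -3.9688$)
$g{\left(H,F \right)} = F - 22 F H$ ($g{\left(H,F \right)} = - 22 F H + F = F - 22 F H$)
$g{\left(-9,s \right)} - X{\left(N,\left(-5\right) 7 \right)} = - \frac{127 \left(1 - -198\right)}{32} - -61 = - \frac{127 \left(1 + 198\right)}{32} + 61 = \left(- \frac{127}{32}\right) 199 + 61 = - \frac{25273}{32} + 61 = - \frac{23321}{32}$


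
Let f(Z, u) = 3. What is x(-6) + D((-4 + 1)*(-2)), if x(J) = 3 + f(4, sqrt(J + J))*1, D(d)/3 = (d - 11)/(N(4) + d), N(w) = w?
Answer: 9/2 ≈ 4.5000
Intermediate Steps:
D(d) = 3*(-11 + d)/(4 + d) (D(d) = 3*((d - 11)/(4 + d)) = 3*((-11 + d)/(4 + d)) = 3*(-11 + d)/(4 + d))
x(J) = 6 (x(J) = 3 + 3*1 = 3 + 3 = 6)
x(-6) + D((-4 + 1)*(-2)) = 6 + 3*(-11 + (-4 + 1)*(-2))/(4 + (-4 + 1)*(-2)) = 6 + 3*(-11 - 3*(-2))/(4 - 3*(-2)) = 6 + 3*(-11 + 6)/(4 + 6) = 6 + 3*(-5)/10 = 6 + 3*(1/10)*(-5) = 6 - 3/2 = 9/2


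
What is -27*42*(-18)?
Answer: 20412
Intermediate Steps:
-27*42*(-18) = -1134*(-18) = 20412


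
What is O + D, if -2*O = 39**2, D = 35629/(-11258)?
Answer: -4298669/5629 ≈ -763.67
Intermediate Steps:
D = -35629/11258 (D = 35629*(-1/11258) = -35629/11258 ≈ -3.1648)
O = -1521/2 (O = -1/2*39**2 = -1/2*1521 = -1521/2 ≈ -760.50)
O + D = -1521/2 - 35629/11258 = -4298669/5629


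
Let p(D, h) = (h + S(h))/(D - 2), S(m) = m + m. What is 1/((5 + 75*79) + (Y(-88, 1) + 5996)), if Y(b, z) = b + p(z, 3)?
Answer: 1/11829 ≈ 8.4538e-5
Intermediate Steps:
S(m) = 2*m
p(D, h) = 3*h/(-2 + D) (p(D, h) = (h + 2*h)/(D - 2) = (3*h)/(-2 + D) = 3*h/(-2 + D))
Y(b, z) = b + 9/(-2 + z) (Y(b, z) = b + 3*3/(-2 + z) = b + 9/(-2 + z))
1/((5 + 75*79) + (Y(-88, 1) + 5996)) = 1/((5 + 75*79) + ((9 - 88*(-2 + 1))/(-2 + 1) + 5996)) = 1/((5 + 5925) + ((9 - 88*(-1))/(-1) + 5996)) = 1/(5930 + (-(9 + 88) + 5996)) = 1/(5930 + (-1*97 + 5996)) = 1/(5930 + (-97 + 5996)) = 1/(5930 + 5899) = 1/11829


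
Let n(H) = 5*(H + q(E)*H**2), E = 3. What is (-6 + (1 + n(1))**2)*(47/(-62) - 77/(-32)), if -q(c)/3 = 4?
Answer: 2378925/496 ≈ 4796.2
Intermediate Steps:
q(c) = -12 (q(c) = -3*4 = -12)
n(H) = -60*H**2 + 5*H (n(H) = 5*(H - 12*H**2) = -60*H**2 + 5*H)
(-6 + (1 + n(1))**2)*(47/(-62) - 77/(-32)) = (-6 + (1 + 5*1*(1 - 12*1))**2)*(47/(-62) - 77/(-32)) = (-6 + (1 + 5*1*(1 - 12))**2)*(47*(-1/62) - 77*(-1/32)) = (-6 + (1 + 5*1*(-11))**2)*(-47/62 + 77/32) = (-6 + (1 - 55)**2)*(1635/992) = (-6 + (-54)**2)*(1635/992) = (-6 + 2916)*(1635/992) = 2910*(1635/992) = 2378925/496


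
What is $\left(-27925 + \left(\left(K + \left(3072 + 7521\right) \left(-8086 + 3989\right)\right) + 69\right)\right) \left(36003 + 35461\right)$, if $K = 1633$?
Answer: $-3103377369216$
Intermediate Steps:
$\left(-27925 + \left(\left(K + \left(3072 + 7521\right) \left(-8086 + 3989\right)\right) + 69\right)\right) \left(36003 + 35461\right) = \left(-27925 + \left(\left(1633 + \left(3072 + 7521\right) \left(-8086 + 3989\right)\right) + 69\right)\right) \left(36003 + 35461\right) = \left(-27925 + \left(\left(1633 + 10593 \left(-4097\right)\right) + 69\right)\right) 71464 = \left(-27925 + \left(\left(1633 - 43399521\right) + 69\right)\right) 71464 = \left(-27925 + \left(-43397888 + 69\right)\right) 71464 = \left(-27925 - 43397819\right) 71464 = \left(-43425744\right) 71464 = -3103377369216$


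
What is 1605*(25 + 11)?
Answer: 57780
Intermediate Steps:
1605*(25 + 11) = 1605*36 = 57780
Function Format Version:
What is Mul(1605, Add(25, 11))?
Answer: 57780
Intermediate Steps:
Mul(1605, Add(25, 11)) = Mul(1605, 36) = 57780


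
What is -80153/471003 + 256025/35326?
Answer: 117757058197/16638651978 ≈ 7.0773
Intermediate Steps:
-80153/471003 + 256025/35326 = 117757058197/16638651978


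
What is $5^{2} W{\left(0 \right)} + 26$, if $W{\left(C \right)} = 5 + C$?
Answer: $151$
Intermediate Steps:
$5^{2} W{\left(0 \right)} + 26 = 5^{2} \left(5 + 0\right) + 26 = 25 \cdot 5 + 26 = 125 + 26 = 151$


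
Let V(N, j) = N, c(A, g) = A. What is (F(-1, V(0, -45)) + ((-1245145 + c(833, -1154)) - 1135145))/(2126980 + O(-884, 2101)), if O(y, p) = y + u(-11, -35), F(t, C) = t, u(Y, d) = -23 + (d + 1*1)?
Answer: -2379458/2126039 ≈ -1.1192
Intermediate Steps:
u(Y, d) = -22 + d (u(Y, d) = -23 + (d + 1) = -23 + (1 + d) = -22 + d)
O(y, p) = -57 + y (O(y, p) = y + (-22 - 35) = y - 57 = -57 + y)
(F(-1, V(0, -45)) + ((-1245145 + c(833, -1154)) - 1135145))/(2126980 + O(-884, 2101)) = (-1 + ((-1245145 + 833) - 1135145))/(2126980 + (-57 - 884)) = (-1 + (-1244312 - 1135145))/(2126980 - 941) = (-1 - 2379457)/2126039 = -2379458*1/2126039 = -2379458/2126039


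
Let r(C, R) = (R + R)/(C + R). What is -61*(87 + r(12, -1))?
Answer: -58255/11 ≈ -5295.9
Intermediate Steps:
r(C, R) = 2*R/(C + R) (r(C, R) = (2*R)/(C + R) = 2*R/(C + R))
-61*(87 + r(12, -1)) = -61*(87 + 2*(-1)/(12 - 1)) = -61*(87 + 2*(-1)/11) = -61*(87 + 2*(-1)*(1/11)) = -61*(87 - 2/11) = -61*955/11 = -58255/11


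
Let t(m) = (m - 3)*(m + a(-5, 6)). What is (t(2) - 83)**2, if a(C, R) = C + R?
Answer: 7396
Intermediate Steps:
t(m) = (1 + m)*(-3 + m) (t(m) = (m - 3)*(m + (-5 + 6)) = (-3 + m)*(m + 1) = (-3 + m)*(1 + m) = (1 + m)*(-3 + m))
(t(2) - 83)**2 = ((-3 + 2**2 - 2*2) - 83)**2 = ((-3 + 4 - 4) - 83)**2 = (-3 - 83)**2 = (-86)**2 = 7396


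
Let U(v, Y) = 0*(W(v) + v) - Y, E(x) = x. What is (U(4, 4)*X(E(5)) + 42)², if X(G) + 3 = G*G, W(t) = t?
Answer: 2116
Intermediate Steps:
X(G) = -3 + G² (X(G) = -3 + G*G = -3 + G²)
U(v, Y) = -Y (U(v, Y) = 0*(v + v) - Y = 0*(2*v) - Y = 0 - Y = -Y)
(U(4, 4)*X(E(5)) + 42)² = ((-1*4)*(-3 + 5²) + 42)² = (-4*(-3 + 25) + 42)² = (-4*22 + 42)² = (-88 + 42)² = (-46)² = 2116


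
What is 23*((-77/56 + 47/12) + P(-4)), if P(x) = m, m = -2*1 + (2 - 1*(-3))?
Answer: 3059/24 ≈ 127.46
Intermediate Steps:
m = 3 (m = -2 + (2 + 3) = -2 + 5 = 3)
P(x) = 3
23*((-77/56 + 47/12) + P(-4)) = 23*((-77/56 + 47/12) + 3) = 23*((-77*1/56 + 47*(1/12)) + 3) = 23*((-11/8 + 47/12) + 3) = 23*(61/24 + 3) = 23*(133/24) = 3059/24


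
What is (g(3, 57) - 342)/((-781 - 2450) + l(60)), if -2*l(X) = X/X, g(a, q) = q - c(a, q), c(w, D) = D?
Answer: 684/6463 ≈ 0.10583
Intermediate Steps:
g(a, q) = 0 (g(a, q) = q - q = 0)
l(X) = -½ (l(X) = -X/(2*X) = -½*1 = -½)
(g(3, 57) - 342)/((-781 - 2450) + l(60)) = (0 - 342)/((-781 - 2450) - ½) = -342/(-3231 - ½) = -342/(-6463/2) = -342*(-2/6463) = 684/6463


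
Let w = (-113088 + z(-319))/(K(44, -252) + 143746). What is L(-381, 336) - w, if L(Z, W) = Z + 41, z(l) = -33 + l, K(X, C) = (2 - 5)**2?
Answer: -9752652/28751 ≈ -339.21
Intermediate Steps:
K(X, C) = 9 (K(X, C) = (-3)**2 = 9)
L(Z, W) = 41 + Z
w = -22688/28751 (w = (-113088 + (-33 - 319))/(9 + 143746) = (-113088 - 352)/143755 = -113440*1/143755 = -22688/28751 ≈ -0.78912)
L(-381, 336) - w = (41 - 381) - 1*(-22688/28751) = -340 + 22688/28751 = -9752652/28751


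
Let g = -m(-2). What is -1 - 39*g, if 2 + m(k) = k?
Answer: -157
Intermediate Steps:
m(k) = -2 + k
g = 4 (g = -(-2 - 2) = -1*(-4) = 4)
-1 - 39*g = -1 - 39*4 = -1 - 156 = -157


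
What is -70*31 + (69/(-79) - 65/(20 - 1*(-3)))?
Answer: -3949612/1817 ≈ -2173.7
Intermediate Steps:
-70*31 + (69/(-79) - 65/(20 - 1*(-3))) = -2170 + (69*(-1/79) - 65/(20 + 3)) = -2170 + (-69/79 - 65/23) = -2170 - 6722/1817 = -3949612/1817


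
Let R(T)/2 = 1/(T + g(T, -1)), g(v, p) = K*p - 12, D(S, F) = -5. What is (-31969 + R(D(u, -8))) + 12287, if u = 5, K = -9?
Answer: -78729/4 ≈ -19682.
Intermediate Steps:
g(v, p) = -12 - 9*p (g(v, p) = -9*p - 12 = -12 - 9*p)
R(T) = 2/(-3 + T) (R(T) = 2/(T + (-12 - 9*(-1))) = 2/(T + (-12 + 9)) = 2/(T - 3) = 2/(-3 + T))
(-31969 + R(D(u, -8))) + 12287 = (-31969 + 2/(-3 - 5)) + 12287 = (-31969 + 2/(-8)) + 12287 = (-31969 + 2*(-⅛)) + 12287 = (-31969 - ¼) + 12287 = -127877/4 + 12287 = -78729/4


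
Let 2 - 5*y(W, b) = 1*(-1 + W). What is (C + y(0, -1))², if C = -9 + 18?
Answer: 2304/25 ≈ 92.160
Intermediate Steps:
y(W, b) = ⅗ - W/5 (y(W, b) = ⅖ - (-1 + W)/5 = ⅖ + (⅕ - W/5) = ⅗ - W/5)
C = 9
(C + y(0, -1))² = (9 + (⅗ - ⅕*0))² = (9 + (⅗ + 0))² = (9 + ⅗)² = (48/5)² = 2304/25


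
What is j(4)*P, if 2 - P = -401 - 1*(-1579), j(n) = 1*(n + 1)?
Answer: -5880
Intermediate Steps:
j(n) = 1 + n (j(n) = 1*(1 + n) = 1 + n)
P = -1176 (P = 2 - (-401 - 1*(-1579)) = 2 - (-401 + 1579) = 2 - 1*1178 = 2 - 1178 = -1176)
j(4)*P = (1 + 4)*(-1176) = 5*(-1176) = -5880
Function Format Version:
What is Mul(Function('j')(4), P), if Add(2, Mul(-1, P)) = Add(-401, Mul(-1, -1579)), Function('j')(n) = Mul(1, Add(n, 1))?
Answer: -5880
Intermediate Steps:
Function('j')(n) = Add(1, n) (Function('j')(n) = Mul(1, Add(1, n)) = Add(1, n))
P = -1176 (P = Add(2, Mul(-1, Add(-401, Mul(-1, -1579)))) = Add(2, Mul(-1, Add(-401, 1579))) = Add(2, Mul(-1, 1178)) = Add(2, -1178) = -1176)
Mul(Function('j')(4), P) = Mul(Add(1, 4), -1176) = Mul(5, -1176) = -5880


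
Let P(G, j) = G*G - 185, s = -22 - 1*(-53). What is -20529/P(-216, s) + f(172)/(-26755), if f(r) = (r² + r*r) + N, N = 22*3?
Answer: -3301916609/1243331605 ≈ -2.6557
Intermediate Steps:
s = 31 (s = -22 + 53 = 31)
N = 66
P(G, j) = -185 + G² (P(G, j) = G² - 185 = -185 + G²)
f(r) = 66 + 2*r² (f(r) = (r² + r*r) + 66 = (r² + r²) + 66 = 2*r² + 66 = 66 + 2*r²)
-20529/P(-216, s) + f(172)/(-26755) = -20529/(-185 + (-216)²) + (66 + 2*172²)/(-26755) = -20529/(-185 + 46656) + (66 + 2*29584)*(-1/26755) = -20529/46471 + (66 + 59168)*(-1/26755) = -20529*1/46471 + 59234*(-1/26755) = -20529/46471 - 59234/26755 = -3301916609/1243331605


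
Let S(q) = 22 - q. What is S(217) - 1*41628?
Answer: -41823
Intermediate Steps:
S(217) - 1*41628 = (22 - 1*217) - 1*41628 = (22 - 217) - 41628 = -195 - 41628 = -41823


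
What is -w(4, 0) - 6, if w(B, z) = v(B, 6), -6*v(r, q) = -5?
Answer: -41/6 ≈ -6.8333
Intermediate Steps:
v(r, q) = ⅚ (v(r, q) = -⅙*(-5) = ⅚)
w(B, z) = ⅚
-w(4, 0) - 6 = -1*⅚ - 6 = -⅚ - 6 = -41/6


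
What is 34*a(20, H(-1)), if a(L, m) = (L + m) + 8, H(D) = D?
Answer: 918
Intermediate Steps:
a(L, m) = 8 + L + m
34*a(20, H(-1)) = 34*(8 + 20 - 1) = 34*27 = 918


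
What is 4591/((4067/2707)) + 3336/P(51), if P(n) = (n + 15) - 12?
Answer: 114111785/36603 ≈ 3117.6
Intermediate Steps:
P(n) = 3 + n (P(n) = (15 + n) - 12 = 3 + n)
4591/((4067/2707)) + 3336/P(51) = 4591/((4067/2707)) + 3336/(3 + 51) = 4591/((4067*(1/2707))) + 3336/54 = 4591/(4067/2707) + 3336*(1/54) = 4591*(2707/4067) + 556/9 = 12427837/4067 + 556/9 = 114111785/36603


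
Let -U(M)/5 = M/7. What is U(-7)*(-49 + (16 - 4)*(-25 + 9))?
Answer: -1205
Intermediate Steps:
U(M) = -5*M/7
U(-7)*(-49 + (16 - 4)*(-25 + 9)) = (-5/7*(-7))*(-49 + (16 - 4)*(-25 + 9)) = 5*(-49 + 12*(-16)) = 5*(-49 - 192) = 5*(-241) = -1205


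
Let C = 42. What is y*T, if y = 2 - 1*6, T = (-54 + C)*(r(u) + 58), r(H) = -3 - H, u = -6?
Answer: 2928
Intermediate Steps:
T = -732 (T = (-54 + 42)*((-3 - 1*(-6)) + 58) = -12*((-3 + 6) + 58) = -12*(3 + 58) = -12*61 = -732)
y = -4 (y = 2 - 6 = -4)
y*T = -4*(-732) = 2928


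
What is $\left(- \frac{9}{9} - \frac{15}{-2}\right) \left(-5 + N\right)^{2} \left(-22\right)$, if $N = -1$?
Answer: $-5148$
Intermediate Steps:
$\left(- \frac{9}{9} - \frac{15}{-2}\right) \left(-5 + N\right)^{2} \left(-22\right) = \left(- \frac{9}{9} - \frac{15}{-2}\right) \left(-5 - 1\right)^{2} \left(-22\right) = \left(\left(-9\right) \frac{1}{9} - - \frac{15}{2}\right) \left(-6\right)^{2} \left(-22\right) = \left(-1 + \frac{15}{2}\right) 36 \left(-22\right) = \frac{13}{2} \cdot 36 \left(-22\right) = 234 \left(-22\right) = -5148$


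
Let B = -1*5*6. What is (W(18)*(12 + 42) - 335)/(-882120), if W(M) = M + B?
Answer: 983/882120 ≈ 0.0011144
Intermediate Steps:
B = -30 (B = -5*6 = -30)
W(M) = -30 + M (W(M) = M - 30 = -30 + M)
(W(18)*(12 + 42) - 335)/(-882120) = ((-30 + 18)*(12 + 42) - 335)/(-882120) = (-12*54 - 335)*(-1/882120) = (-648 - 335)*(-1/882120) = -983*(-1/882120) = 983/882120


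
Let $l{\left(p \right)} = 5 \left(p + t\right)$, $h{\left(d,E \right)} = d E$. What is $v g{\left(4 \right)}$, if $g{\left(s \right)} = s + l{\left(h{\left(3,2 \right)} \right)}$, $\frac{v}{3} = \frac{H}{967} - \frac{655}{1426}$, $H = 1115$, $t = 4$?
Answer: $\frac{77485005}{689471} \approx 112.38$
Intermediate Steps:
$h{\left(d,E \right)} = E d$
$l{\left(p \right)} = 20 + 5 p$ ($l{\left(p \right)} = 5 \left(p + 4\right) = 5 \left(4 + p\right) = 20 + 5 p$)
$v = \frac{2869815}{1378942}$ ($v = 3 \left(\frac{1115}{967} - \frac{655}{1426}\right) = 3 \cdot \frac{956605}{1378942} = \frac{2869815}{1378942} \approx 2.0812$)
$g{\left(s \right)} = 50 + s$ ($g{\left(s \right)} = s + \left(20 + 5 \cdot 2 \cdot 3\right) = s + \left(20 + 5 \cdot 6\right) = s + \left(20 + 30\right) = s + 50 = 50 + s$)
$v g{\left(4 \right)} = \frac{2869815 \left(50 + 4\right)}{1378942} = \frac{2869815}{1378942} \cdot 54 = \frac{77485005}{689471}$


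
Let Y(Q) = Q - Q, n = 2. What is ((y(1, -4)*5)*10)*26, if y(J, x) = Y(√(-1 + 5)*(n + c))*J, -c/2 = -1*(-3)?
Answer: 0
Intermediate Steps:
c = -6 (c = -(-2)*(-3) = -2*3 = -6)
Y(Q) = 0
y(J, x) = 0 (y(J, x) = 0*J = 0)
((y(1, -4)*5)*10)*26 = ((0*5)*10)*26 = (0*10)*26 = 0*26 = 0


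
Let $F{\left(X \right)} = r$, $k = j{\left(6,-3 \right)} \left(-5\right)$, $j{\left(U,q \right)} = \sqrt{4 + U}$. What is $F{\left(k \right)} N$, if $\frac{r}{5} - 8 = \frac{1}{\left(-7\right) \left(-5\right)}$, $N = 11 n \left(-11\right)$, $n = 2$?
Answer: $- \frac{68002}{7} \approx -9714.6$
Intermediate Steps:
$N = -242$ ($N = 11 \cdot 2 \left(-11\right) = 22 \left(-11\right) = -242$)
$k = - 5 \sqrt{10}$ ($k = \sqrt{4 + 6} \left(-5\right) = \sqrt{10} \left(-5\right) = - 5 \sqrt{10} \approx -15.811$)
$r = \frac{281}{7}$ ($r = 40 + 5 \frac{1}{\left(-7\right) \left(-5\right)} = 40 + 5 \left(\left(- \frac{1}{7}\right) \left(- \frac{1}{5}\right)\right) = 40 + 5 \cdot \frac{1}{35} = 40 + \frac{1}{7} = \frac{281}{7} \approx 40.143$)
$F{\left(X \right)} = \frac{281}{7}$
$F{\left(k \right)} N = \frac{281}{7} \left(-242\right) = - \frac{68002}{7}$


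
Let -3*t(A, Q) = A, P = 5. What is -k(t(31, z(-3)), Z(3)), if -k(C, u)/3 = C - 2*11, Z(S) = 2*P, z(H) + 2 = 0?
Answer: -97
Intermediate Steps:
z(H) = -2 (z(H) = -2 + 0 = -2)
Z(S) = 10 (Z(S) = 2*5 = 10)
t(A, Q) = -A/3
k(C, u) = 66 - 3*C (k(C, u) = -3*(C - 2*11) = -3*(C - 22) = -3*(-22 + C) = 66 - 3*C)
-k(t(31, z(-3)), Z(3)) = -(66 - (-1)*31) = -(66 - 3*(-31/3)) = -(66 + 31) = -1*97 = -97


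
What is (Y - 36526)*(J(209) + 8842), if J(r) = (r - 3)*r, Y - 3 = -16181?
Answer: -2735126784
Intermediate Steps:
Y = -16178 (Y = 3 - 16181 = -16178)
J(r) = r*(-3 + r) (J(r) = (-3 + r)*r = r*(-3 + r))
(Y - 36526)*(J(209) + 8842) = (-16178 - 36526)*(209*(-3 + 209) + 8842) = -52704*(209*206 + 8842) = -52704*(43054 + 8842) = -52704*51896 = -2735126784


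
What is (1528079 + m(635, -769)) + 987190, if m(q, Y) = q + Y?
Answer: 2515135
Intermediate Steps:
m(q, Y) = Y + q
(1528079 + m(635, -769)) + 987190 = (1528079 + (-769 + 635)) + 987190 = (1528079 - 134) + 987190 = 1527945 + 987190 = 2515135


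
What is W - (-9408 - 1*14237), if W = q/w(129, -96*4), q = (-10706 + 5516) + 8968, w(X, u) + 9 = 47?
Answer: 451144/19 ≈ 23744.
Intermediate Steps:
w(X, u) = 38 (w(X, u) = -9 + 47 = 38)
q = 3778 (q = -5190 + 8968 = 3778)
W = 1889/19 (W = 3778/38 = 3778*(1/38) = 1889/19 ≈ 99.421)
W - (-9408 - 1*14237) = 1889/19 - (-9408 - 1*14237) = 1889/19 - (-9408 - 14237) = 1889/19 - 1*(-23645) = 1889/19 + 23645 = 451144/19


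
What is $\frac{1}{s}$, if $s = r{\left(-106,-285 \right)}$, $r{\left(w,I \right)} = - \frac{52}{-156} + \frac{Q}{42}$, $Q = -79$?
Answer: $- \frac{42}{65} \approx -0.64615$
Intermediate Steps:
$r{\left(w,I \right)} = - \frac{65}{42}$ ($r{\left(w,I \right)} = - \frac{52}{-156} - \frac{79}{42} = \left(-52\right) \left(- \frac{1}{156}\right) - \frac{79}{42} = \frac{1}{3} - \frac{79}{42} = - \frac{65}{42}$)
$s = - \frac{65}{42} \approx -1.5476$
$\frac{1}{s} = \frac{1}{- \frac{65}{42}} = - \frac{42}{65}$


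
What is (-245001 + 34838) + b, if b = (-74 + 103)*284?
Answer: -201927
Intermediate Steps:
b = 8236 (b = 29*284 = 8236)
(-245001 + 34838) + b = (-245001 + 34838) + 8236 = -210163 + 8236 = -201927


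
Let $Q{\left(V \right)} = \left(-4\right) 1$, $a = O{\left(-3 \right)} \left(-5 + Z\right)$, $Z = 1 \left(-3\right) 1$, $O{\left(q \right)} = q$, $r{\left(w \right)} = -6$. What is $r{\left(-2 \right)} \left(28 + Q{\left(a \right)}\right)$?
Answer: $-144$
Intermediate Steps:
$Z = -3$ ($Z = \left(-3\right) 1 = -3$)
$a = 24$ ($a = - 3 \left(-5 - 3\right) = \left(-3\right) \left(-8\right) = 24$)
$Q{\left(V \right)} = -4$
$r{\left(-2 \right)} \left(28 + Q{\left(a \right)}\right) = - 6 \left(28 - 4\right) = \left(-6\right) 24 = -144$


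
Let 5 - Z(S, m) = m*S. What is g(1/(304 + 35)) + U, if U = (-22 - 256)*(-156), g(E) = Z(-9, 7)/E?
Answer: 66420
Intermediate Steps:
Z(S, m) = 5 - S*m (Z(S, m) = 5 - m*S = 5 - S*m)
g(E) = 68/E (g(E) = (5 - 1*(-9)*7)/E = (5 + 63)/E = 68/E)
U = 43368 (U = -278*(-156) = 43368)
g(1/(304 + 35)) + U = 68/(1/(304 + 35)) + 43368 = 68/(1/339) + 43368 = 68*339 + 43368 = 23052 + 43368 = 66420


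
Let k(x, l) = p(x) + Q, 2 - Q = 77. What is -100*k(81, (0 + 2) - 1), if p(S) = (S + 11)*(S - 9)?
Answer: -654900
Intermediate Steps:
Q = -75 (Q = 2 - 1*77 = 2 - 77 = -75)
p(S) = (-9 + S)*(11 + S) (p(S) = (11 + S)*(-9 + S) = (-9 + S)*(11 + S))
k(x, l) = -174 + x**2 + 2*x (k(x, l) = (-99 + x**2 + 2*x) - 75 = -174 + x**2 + 2*x)
-100*k(81, (0 + 2) - 1) = -100*(-174 + 81**2 + 2*81) = -100*(-174 + 6561 + 162) = -100*6549 = -654900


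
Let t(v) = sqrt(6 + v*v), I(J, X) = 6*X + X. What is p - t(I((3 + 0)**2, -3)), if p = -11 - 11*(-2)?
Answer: 11 - sqrt(447) ≈ -10.142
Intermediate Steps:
I(J, X) = 7*X
t(v) = sqrt(6 + v**2)
p = 11 (p = -11 + 22 = 11)
p - t(I((3 + 0)**2, -3)) = 11 - sqrt(6 + (7*(-3))**2) = 11 - sqrt(6 + (-21)**2) = 11 - sqrt(6 + 441) = 11 - sqrt(447)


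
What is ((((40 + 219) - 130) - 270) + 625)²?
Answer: 234256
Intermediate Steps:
((((40 + 219) - 130) - 270) + 625)² = (((259 - 130) - 270) + 625)² = ((129 - 270) + 625)² = (-141 + 625)² = 484² = 234256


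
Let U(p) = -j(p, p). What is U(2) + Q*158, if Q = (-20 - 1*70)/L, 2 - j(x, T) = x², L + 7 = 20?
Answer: -14194/13 ≈ -1091.8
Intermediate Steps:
L = 13 (L = -7 + 20 = 13)
j(x, T) = 2 - x²
U(p) = -2 + p² (U(p) = -(2 - p²) = -2 + p²)
Q = -90/13 (Q = (-20 - 1*70)/13 = (-20 - 70)*(1/13) = -90*1/13 = -90/13 ≈ -6.9231)
U(2) + Q*158 = (-2 + 2²) - 90/13*158 = (-2 + 4) - 14220/13 = 2 - 14220/13 = -14194/13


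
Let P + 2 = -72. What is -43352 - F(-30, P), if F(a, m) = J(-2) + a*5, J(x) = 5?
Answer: -43207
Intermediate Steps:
P = -74 (P = -2 - 72 = -74)
F(a, m) = 5 + 5*a (F(a, m) = 5 + a*5 = 5 + 5*a)
-43352 - F(-30, P) = -43352 - (5 + 5*(-30)) = -43352 - (5 - 150) = -43352 - 1*(-145) = -43352 + 145 = -43207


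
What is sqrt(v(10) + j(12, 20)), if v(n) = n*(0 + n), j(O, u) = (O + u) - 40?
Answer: 2*sqrt(23) ≈ 9.5917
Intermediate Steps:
j(O, u) = -40 + O + u
v(n) = n**2 (v(n) = n*n = n**2)
sqrt(v(10) + j(12, 20)) = sqrt(10**2 + (-40 + 12 + 20)) = sqrt(100 - 8) = sqrt(92) = 2*sqrt(23)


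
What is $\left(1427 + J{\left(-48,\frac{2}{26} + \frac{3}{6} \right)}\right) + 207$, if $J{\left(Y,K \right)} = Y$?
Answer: $1586$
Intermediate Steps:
$\left(1427 + J{\left(-48,\frac{2}{26} + \frac{3}{6} \right)}\right) + 207 = \left(1427 - 48\right) + 207 = 1379 + 207 = 1586$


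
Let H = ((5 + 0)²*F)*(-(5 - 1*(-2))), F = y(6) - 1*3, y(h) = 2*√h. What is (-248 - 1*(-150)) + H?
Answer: 427 - 350*√6 ≈ -430.32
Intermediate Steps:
F = -3 + 2*√6 (F = 2*√6 - 1*3 = 2*√6 - 3 = -3 + 2*√6 ≈ 1.8990)
H = 525 - 350*√6 (H = ((5 + 0)²*(-3 + 2*√6))*(-(5 - 1*(-2))) = (5²*(-3 + 2*√6))*(-(5 + 2)) = (25*(-3 + 2*√6))*(-1*7) = (-75 + 50*√6)*(-7) = 525 - 350*√6 ≈ -332.32)
(-248 - 1*(-150)) + H = (-248 - 1*(-150)) + (525 - 350*√6) = (-248 + 150) + (525 - 350*√6) = -98 + (525 - 350*√6) = 427 - 350*√6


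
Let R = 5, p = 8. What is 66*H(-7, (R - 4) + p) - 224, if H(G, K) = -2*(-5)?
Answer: 436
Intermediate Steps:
H(G, K) = 10
66*H(-7, (R - 4) + p) - 224 = 66*10 - 224 = 660 - 224 = 436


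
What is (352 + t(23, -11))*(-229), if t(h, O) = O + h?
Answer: -83356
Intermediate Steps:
(352 + t(23, -11))*(-229) = (352 + (-11 + 23))*(-229) = (352 + 12)*(-229) = 364*(-229) = -83356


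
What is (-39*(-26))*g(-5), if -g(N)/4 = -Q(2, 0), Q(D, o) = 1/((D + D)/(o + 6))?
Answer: 6084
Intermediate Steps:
Q(D, o) = (6 + o)/(2*D) (Q(D, o) = 1/((2*D)/(6 + o)) = 1/(2*D/(6 + o)) = (6 + o)/(2*D))
g(N) = 6 (g(N) = -(-4)*(½)*(6 + 0)/2 = -(-4)*(½)*(½)*6 = -(-4)*3/2 = -4*(-3/2) = 6)
(-39*(-26))*g(-5) = -39*(-26)*6 = 1014*6 = 6084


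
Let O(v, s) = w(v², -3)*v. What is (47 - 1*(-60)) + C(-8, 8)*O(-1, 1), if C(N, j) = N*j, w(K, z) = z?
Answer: -85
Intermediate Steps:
O(v, s) = -3*v
(47 - 1*(-60)) + C(-8, 8)*O(-1, 1) = (47 - 1*(-60)) + (-8*8)*(-3*(-1)) = (47 + 60) - 64*3 = 107 - 192 = -85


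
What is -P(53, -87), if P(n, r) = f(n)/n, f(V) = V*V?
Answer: -53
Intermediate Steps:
f(V) = V²
P(n, r) = n (P(n, r) = n²/n = n)
-P(53, -87) = -1*53 = -53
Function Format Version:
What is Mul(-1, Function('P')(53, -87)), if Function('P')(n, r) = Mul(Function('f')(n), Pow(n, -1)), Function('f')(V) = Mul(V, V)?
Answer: -53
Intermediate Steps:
Function('f')(V) = Pow(V, 2)
Function('P')(n, r) = n (Function('P')(n, r) = Mul(Pow(n, 2), Pow(n, -1)) = n)
Mul(-1, Function('P')(53, -87)) = Mul(-1, 53) = -53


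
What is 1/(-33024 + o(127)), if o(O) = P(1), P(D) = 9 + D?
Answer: -1/33014 ≈ -3.0290e-5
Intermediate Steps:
o(O) = 10 (o(O) = 9 + 1 = 10)
1/(-33024 + o(127)) = 1/(-33024 + 10) = 1/(-33014) = -1/33014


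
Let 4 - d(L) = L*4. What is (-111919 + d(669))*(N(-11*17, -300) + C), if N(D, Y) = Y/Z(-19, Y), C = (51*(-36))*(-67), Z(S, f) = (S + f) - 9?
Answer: -1155886177869/82 ≈ -1.4096e+10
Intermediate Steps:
Z(S, f) = -9 + S + f
d(L) = 4 - 4*L (d(L) = 4 - L*4 = 4 - 4*L)
C = 123012 (C = -1836*(-67) = 123012)
N(D, Y) = Y/(-28 + Y) (N(D, Y) = Y/(-9 - 19 + Y) = Y/(-28 + Y))
(-111919 + d(669))*(N(-11*17, -300) + C) = (-111919 + (4 - 4*669))*(-300/(-28 - 300) + 123012) = (-111919 + (4 - 2676))*(-300/(-328) + 123012) = (-111919 - 2672)*(-300*(-1/328) + 123012) = -114591*(75/82 + 123012) = -114591*10087059/82 = -1155886177869/82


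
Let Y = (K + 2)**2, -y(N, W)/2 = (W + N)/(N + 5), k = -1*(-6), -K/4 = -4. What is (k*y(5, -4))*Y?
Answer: -1944/5 ≈ -388.80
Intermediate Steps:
K = 16 (K = -4*(-4) = 16)
k = 6
y(N, W) = -2*(N + W)/(5 + N) (y(N, W) = -2*(W + N)/(N + 5) = -2*(N + W)/(5 + N))
Y = 324 (Y = (16 + 2)**2 = 18**2 = 324)
(k*y(5, -4))*Y = (6*(2*(-1*5 - 1*(-4))/(5 + 5)))*324 = (6*(2*(-5 + 4)/10))*324 = (6*(2*(1/10)*(-1)))*324 = (6*(-1/5))*324 = -6/5*324 = -1944/5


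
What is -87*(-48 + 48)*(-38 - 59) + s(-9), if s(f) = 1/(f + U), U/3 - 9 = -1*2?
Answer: 1/12 ≈ 0.083333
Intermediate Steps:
U = 21 (U = 27 + 3*(-1*2) = 27 + 3*(-2) = 27 - 6 = 21)
s(f) = 1/(21 + f) (s(f) = 1/(f + 21) = 1/(21 + f))
-87*(-48 + 48)*(-38 - 59) + s(-9) = -87*(-48 + 48)*(-38 - 59) + 1/(21 - 9) = -0*(-97) + 1/12 = -87*0 + 1/12 = 0 + 1/12 = 1/12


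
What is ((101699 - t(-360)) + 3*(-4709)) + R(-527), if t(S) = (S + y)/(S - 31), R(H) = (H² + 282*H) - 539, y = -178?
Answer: 84513330/391 ≈ 2.1615e+5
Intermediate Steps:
R(H) = -539 + H² + 282*H
t(S) = (-178 + S)/(-31 + S) (t(S) = (S - 178)/(S - 31) = (-178 + S)/(-31 + S))
((101699 - t(-360)) + 3*(-4709)) + R(-527) = ((101699 - (-178 - 360)/(-31 - 360)) + 3*(-4709)) + (-539 + (-527)² + 282*(-527)) = ((101699 - (-538)/(-391)) - 14127) + (-539 + 277729 - 148614) = ((101699 - (-1)*(-538)/391) - 14127) + 128576 = ((101699 - 1*538/391) - 14127) + 128576 = ((101699 - 538/391) - 14127) + 128576 = (39763771/391 - 14127) + 128576 = 34240114/391 + 128576 = 84513330/391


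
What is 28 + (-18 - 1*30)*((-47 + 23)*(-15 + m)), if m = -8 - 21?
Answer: -50660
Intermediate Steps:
m = -29
28 + (-18 - 1*30)*((-47 + 23)*(-15 + m)) = 28 + (-18 - 1*30)*((-47 + 23)*(-15 - 29)) = 28 + (-18 - 30)*(-24*(-44)) = 28 - 48*1056 = 28 - 50688 = -50660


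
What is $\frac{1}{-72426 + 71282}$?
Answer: $- \frac{1}{1144} \approx -0.00087413$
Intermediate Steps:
$\frac{1}{-72426 + 71282} = \frac{1}{-1144} = - \frac{1}{1144}$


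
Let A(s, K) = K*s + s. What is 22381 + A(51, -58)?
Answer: 19474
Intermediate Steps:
A(s, K) = s + K*s
22381 + A(51, -58) = 22381 + 51*(1 - 58) = 22381 + 51*(-57) = 22381 - 2907 = 19474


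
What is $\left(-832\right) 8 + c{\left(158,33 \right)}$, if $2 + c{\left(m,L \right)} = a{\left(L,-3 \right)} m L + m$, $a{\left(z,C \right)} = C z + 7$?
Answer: $-486188$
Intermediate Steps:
$a{\left(z,C \right)} = 7 + C z$
$c{\left(m,L \right)} = -2 + m + L m \left(7 - 3 L\right)$ ($c{\left(m,L \right)} = -2 + \left(\left(7 - 3 L\right) m L + m\right) = -2 + \left(m \left(7 - 3 L\right) L + m\right) = -2 + \left(L m \left(7 - 3 L\right) + m\right) = -2 + \left(m + L m \left(7 - 3 L\right)\right) = -2 + m + L m \left(7 - 3 L\right)$)
$\left(-832\right) 8 + c{\left(158,33 \right)} = \left(-832\right) 8 - \left(-156 + 33 \cdot 158 \left(-7 + 3 \cdot 33\right)\right) = -6656 - \left(-156 + 33 \cdot 158 \left(-7 + 99\right)\right) = -6656 - \left(-156 + 33 \cdot 158 \cdot 92\right) = -6656 - 479532 = -486188$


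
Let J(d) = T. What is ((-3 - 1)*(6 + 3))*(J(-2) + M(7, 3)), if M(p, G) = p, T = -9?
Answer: 72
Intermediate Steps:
J(d) = -9
((-3 - 1)*(6 + 3))*(J(-2) + M(7, 3)) = ((-3 - 1)*(6 + 3))*(-9 + 7) = -4*9*(-2) = -36*(-2) = 72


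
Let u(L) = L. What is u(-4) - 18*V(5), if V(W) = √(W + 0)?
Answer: -4 - 18*√5 ≈ -44.249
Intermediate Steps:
V(W) = √W
u(-4) - 18*V(5) = -4 - 18*√5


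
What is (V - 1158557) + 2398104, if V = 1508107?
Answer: 2747654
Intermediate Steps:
(V - 1158557) + 2398104 = (1508107 - 1158557) + 2398104 = 349550 + 2398104 = 2747654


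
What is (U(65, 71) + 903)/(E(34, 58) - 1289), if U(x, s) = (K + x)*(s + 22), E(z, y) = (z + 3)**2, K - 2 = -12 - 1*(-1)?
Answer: 6111/80 ≈ 76.387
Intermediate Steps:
K = -9 (K = 2 + (-12 - 1*(-1)) = 2 + (-12 + 1) = 2 - 11 = -9)
E(z, y) = (3 + z)**2
U(x, s) = (-9 + x)*(22 + s) (U(x, s) = (-9 + x)*(s + 22) = (-9 + x)*(22 + s))
(U(65, 71) + 903)/(E(34, 58) - 1289) = ((-198 - 9*71 + 22*65 + 71*65) + 903)/((3 + 34)**2 - 1289) = ((-198 - 639 + 1430 + 4615) + 903)/(37**2 - 1289) = (5208 + 903)/(1369 - 1289) = 6111/80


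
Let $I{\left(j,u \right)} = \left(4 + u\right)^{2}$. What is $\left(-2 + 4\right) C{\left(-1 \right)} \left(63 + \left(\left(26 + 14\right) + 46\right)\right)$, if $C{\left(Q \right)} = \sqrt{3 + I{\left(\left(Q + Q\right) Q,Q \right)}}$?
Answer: $596 \sqrt{3} \approx 1032.3$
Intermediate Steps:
$C{\left(Q \right)} = \sqrt{3 + \left(4 + Q\right)^{2}}$
$\left(-2 + 4\right) C{\left(-1 \right)} \left(63 + \left(\left(26 + 14\right) + 46\right)\right) = \left(-2 + 4\right) \sqrt{3 + \left(4 - 1\right)^{2}} \left(63 + \left(\left(26 + 14\right) + 46\right)\right) = 2 \sqrt{3 + 3^{2}} \left(63 + \left(40 + 46\right)\right) = 2 \sqrt{3 + 9} \left(63 + 86\right) = 2 \sqrt{12} \cdot 149 = 2 \cdot 2 \sqrt{3} \cdot 149 = 4 \sqrt{3} \cdot 149 = 596 \sqrt{3}$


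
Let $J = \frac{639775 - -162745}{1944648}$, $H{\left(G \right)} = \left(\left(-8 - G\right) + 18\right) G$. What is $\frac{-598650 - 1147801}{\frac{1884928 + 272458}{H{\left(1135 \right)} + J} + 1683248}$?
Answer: $- \frac{38719311613279540}{37318045805422901} \approx -1.0375$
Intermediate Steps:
$H{\left(G \right)} = G \left(10 - G\right)$ ($H{\left(G \right)} = \left(10 - G\right) G = G \left(10 - G\right)$)
$J = \frac{100315}{243081}$ ($J = \left(639775 + 162745\right) \frac{1}{1944648} = 802520 \cdot \frac{1}{1944648} = \frac{100315}{243081} \approx 0.41268$)
$\frac{-598650 - 1147801}{\frac{1884928 + 272458}{H{\left(1135 \right)} + J} + 1683248} = \frac{-598650 - 1147801}{\frac{1884928 + 272458}{1135 \left(10 - 1135\right) + \frac{100315}{243081}} + 1683248} = \frac{-598650 - 1147801}{\frac{2157386}{1135 \left(10 - 1135\right) + \frac{100315}{243081}} + 1683248} = \frac{-598650 - 1147801}{\frac{2157386}{1135 \left(-1125\right) + \frac{100315}{243081}} + 1683248} = - \frac{1746451}{\frac{2157386}{-1276875 + \frac{100315}{243081}} + 1683248} = - \frac{1746451}{\frac{2157386}{- \frac{310383951560}{243081}} + 1683248} = - \frac{1746451}{2157386 \left(- \frac{243081}{310383951560}\right) + 1683248} = - \frac{1746451}{- \frac{262209773133}{155191975780} + 1683248} = - \frac{1746451}{\frac{261226320637960307}{155191975780}} = \left(-1746451\right) \frac{155191975780}{261226320637960307} = - \frac{38719311613279540}{37318045805422901}$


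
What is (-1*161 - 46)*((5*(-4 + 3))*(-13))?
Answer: -13455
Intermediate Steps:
(-1*161 - 46)*((5*(-4 + 3))*(-13)) = (-161 - 46)*((5*(-1))*(-13)) = -(-1035)*(-13) = -207*65 = -13455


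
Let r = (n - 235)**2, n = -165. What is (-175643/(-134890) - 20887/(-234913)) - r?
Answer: -103468209243439/646681930 ≈ -1.6000e+5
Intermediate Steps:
r = 160000 (r = (-165 - 235)**2 = (-400)**2 = 160000)
(-175643/(-134890) - 20887/(-234913)) - r = (-175643/(-134890) - 20887/(-234913)) - 1*160000 = (-175643*(-1/134890) - 20887*(-1/234913)) - 160000 = (175643/134890 + 20887/234913) - 160000 = 899556561/646681930 - 160000 = -103468209243439/646681930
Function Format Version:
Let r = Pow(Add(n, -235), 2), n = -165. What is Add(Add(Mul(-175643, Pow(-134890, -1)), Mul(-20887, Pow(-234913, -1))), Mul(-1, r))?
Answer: Rational(-103468209243439, 646681930) ≈ -1.6000e+5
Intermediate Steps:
r = 160000 (r = Pow(Add(-165, -235), 2) = Pow(-400, 2) = 160000)
Add(Add(Mul(-175643, Pow(-134890, -1)), Mul(-20887, Pow(-234913, -1))), Mul(-1, r)) = Add(Add(Mul(-175643, Pow(-134890, -1)), Mul(-20887, Pow(-234913, -1))), Mul(-1, 160000)) = Add(Add(Mul(-175643, Rational(-1, 134890)), Mul(-20887, Rational(-1, 234913))), -160000) = Add(Add(Rational(175643, 134890), Rational(20887, 234913)), -160000) = Add(Rational(899556561, 646681930), -160000) = Rational(-103468209243439, 646681930)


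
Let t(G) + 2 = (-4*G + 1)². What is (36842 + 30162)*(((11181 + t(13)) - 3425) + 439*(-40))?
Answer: -482763820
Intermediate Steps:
t(G) = -2 + (1 - 4*G)² (t(G) = -2 + (-4*G + 1)² = -2 + (1 - 4*G)²)
(36842 + 30162)*(((11181 + t(13)) - 3425) + 439*(-40)) = (36842 + 30162)*(((11181 + (-2 + (-1 + 4*13)²)) - 3425) + 439*(-40)) = 67004*(((11181 + (-2 + (-1 + 52)²)) - 3425) - 17560) = 67004*(((11181 + (-2 + 51²)) - 3425) - 17560) = 67004*(((11181 + (-2 + 2601)) - 3425) - 17560) = 67004*(((11181 + 2599) - 3425) - 17560) = 67004*((13780 - 3425) - 17560) = 67004*(10355 - 17560) = 67004*(-7205) = -482763820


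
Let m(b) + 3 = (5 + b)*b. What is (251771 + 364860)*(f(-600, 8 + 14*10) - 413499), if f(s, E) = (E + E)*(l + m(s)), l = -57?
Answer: 64894703363571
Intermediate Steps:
m(b) = -3 + b*(5 + b) (m(b) = -3 + (5 + b)*b = -3 + b*(5 + b))
f(s, E) = 2*E*(-60 + s² + 5*s) (f(s, E) = (E + E)*(-57 + (-3 + s² + 5*s)) = (2*E)*(-60 + s² + 5*s) = 2*E*(-60 + s² + 5*s))
(251771 + 364860)*(f(-600, 8 + 14*10) - 413499) = (251771 + 364860)*(2*(8 + 14*10)*(-60 + (-600)² + 5*(-600)) - 413499) = 616631*(2*(8 + 140)*(-60 + 360000 - 3000) - 413499) = 616631*(2*148*356940 - 413499) = 616631*(105654240 - 413499) = 616631*105240741 = 64894703363571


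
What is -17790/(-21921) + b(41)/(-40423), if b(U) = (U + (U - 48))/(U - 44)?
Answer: 719373608/886112583 ≈ 0.81183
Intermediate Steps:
b(U) = (-48 + 2*U)/(-44 + U) (b(U) = (U + (-48 + U))/(-44 + U) = (-48 + 2*U)/(-44 + U))
-17790/(-21921) + b(41)/(-40423) = -17790/(-21921) + (2*(-24 + 41)/(-44 + 41))/(-40423) = -17790*(-1/21921) + (2*17/(-3))*(-1/40423) = 5930/7307 + (2*(-⅓)*17)*(-1/40423) = 5930/7307 - 34/3*(-1/40423) = 5930/7307 + 34/121269 = 719373608/886112583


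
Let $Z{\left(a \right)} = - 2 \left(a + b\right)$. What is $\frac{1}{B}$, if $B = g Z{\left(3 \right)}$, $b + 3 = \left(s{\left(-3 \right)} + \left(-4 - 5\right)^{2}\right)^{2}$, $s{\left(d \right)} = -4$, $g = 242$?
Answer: $- \frac{1}{2869636} \approx -3.4848 \cdot 10^{-7}$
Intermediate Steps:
$b = 5926$ ($b = -3 + \left(-4 + \left(-4 - 5\right)^{2}\right)^{2} = -3 + \left(-4 + \left(-9\right)^{2}\right)^{2} = -3 + \left(-4 + 81\right)^{2} = -3 + 77^{2} = -3 + 5929 = 5926$)
$Z{\left(a \right)} = -11852 - 2 a$ ($Z{\left(a \right)} = - 2 \left(a + 5926\right) = - 2 \left(5926 + a\right) = -11852 - 2 a$)
$B = -2869636$ ($B = 242 \left(-11852 - 6\right) = 242 \left(-11858\right) = -2869636$)
$\frac{1}{B} = \frac{1}{-2869636} = - \frac{1}{2869636}$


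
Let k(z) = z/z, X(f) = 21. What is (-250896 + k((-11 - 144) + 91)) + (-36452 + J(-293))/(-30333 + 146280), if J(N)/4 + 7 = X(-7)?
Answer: -3232284329/12883 ≈ -2.5090e+5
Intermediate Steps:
J(N) = 56 (J(N) = -28 + 4*21 = -28 + 84 = 56)
k(z) = 1
(-250896 + k((-11 - 144) + 91)) + (-36452 + J(-293))/(-30333 + 146280) = (-250896 + 1) + (-36452 + 56)/(-30333 + 146280) = -250895 - 36396/115947 = -250895 - 36396*1/115947 = -250895 - 4044/12883 = -3232284329/12883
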